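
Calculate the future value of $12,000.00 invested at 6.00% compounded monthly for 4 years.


Compound interest formula: A = P(1 + r/n)^(nt)
A = $12,000.00 × (1 + 0.06/12)^(12 × 4)
Growth factor: (1 + 0.06/12)^48 = 1.270489
A = $12,000.00 × 1.270489
A = $15,245.87

A = P(1 + r/n)^(nt) = $15,245.87


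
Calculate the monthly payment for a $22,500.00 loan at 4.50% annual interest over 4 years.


Loan payment formula: PMT = PV × r / (1 − (1 + r)^(−n))
Monthly rate r = 0.045/12 = 0.00375, n = 48 months
Denominator: 1 − (1 + 0.045/12)^(−48) = 0.164449
PMT = $22,500.00 × (0.045/12) / 0.164449
PMT = $513.08 per month

PMT = PV × r / (1-(1+r)^(-n)) = $513.08/month


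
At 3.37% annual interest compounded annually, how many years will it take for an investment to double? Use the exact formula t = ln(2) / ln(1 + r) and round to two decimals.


Doubling condition: (1 + r)^t = 2
Take ln of both sides: t × ln(1 + r) = ln(2)
t = ln(2) / ln(1 + r)
t = 0.693147 / 0.033145
t = 20.91

t = ln(2) / ln(1 + r) = 20.91 years


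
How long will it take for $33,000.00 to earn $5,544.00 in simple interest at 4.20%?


Rearrange the simple interest formula for t:
I = P × r × t  ⇒  t = I / (P × r)
t = $5,544.00 / ($33,000.00 × 0.042)
t = 4

t = I/(P×r) = 4 years


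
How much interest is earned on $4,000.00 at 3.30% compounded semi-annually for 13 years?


Compound interest earned = final amount − principal.
A = P(1 + r/n)^(nt) = $4,000.00 × (1 + 0.033/2)^(2 × 13) = $6,121.42
Interest = A − P = $6,121.42 − $4,000.00 = $2,121.42

Interest = A - P = $2,121.42


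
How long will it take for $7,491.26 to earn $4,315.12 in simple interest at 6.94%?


Rearrange the simple interest formula for t:
I = P × r × t  ⇒  t = I / (P × r)
t = $4,315.12 / ($7,491.26 × 0.0694)
t = 8.3

t = I/(P×r) = 8.3 years


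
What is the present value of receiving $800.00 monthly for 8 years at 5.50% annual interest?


Present value of an ordinary annuity: PV = PMT × (1 − (1 + r)^(−n)) / r
Monthly rate r = 0.055/12 ≈ 0.00458333, n = 96
PV = $800.00 × (1 − (1 + 0.055/12)^(−96)) / (0.055/12)
PV = $800.00 × 77.523453
PV = $62,018.76

PV = PMT × (1-(1+r)^(-n))/r = $62,018.76


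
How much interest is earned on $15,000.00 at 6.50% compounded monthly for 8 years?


Compound interest earned = final amount − principal.
A = P(1 + r/n)^(nt) = $15,000.00 × (1 + 0.065/12)^(12 × 8) = $25,195.03
Interest = A − P = $25,195.03 − $15,000.00 = $10,195.03

Interest = A - P = $10,195.03


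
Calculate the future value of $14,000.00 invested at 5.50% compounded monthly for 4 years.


Compound interest formula: A = P(1 + r/n)^(nt)
A = $14,000.00 × (1 + 0.055/12)^(12 × 4)
Growth factor: (1 + 0.055/12)^48 = 1.245451
A = $14,000.00 × 1.245451
A = $17,436.31

A = P(1 + r/n)^(nt) = $17,436.31


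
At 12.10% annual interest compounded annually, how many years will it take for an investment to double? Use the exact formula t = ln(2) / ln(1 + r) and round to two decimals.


Doubling condition: (1 + r)^t = 2
Take ln of both sides: t × ln(1 + r) = ln(2)
t = ln(2) / ln(1 + r)
t = 0.693147 / 0.114221
t = 6.07

t = ln(2) / ln(1 + r) = 6.07 years


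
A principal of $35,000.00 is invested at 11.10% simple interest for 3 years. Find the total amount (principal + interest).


Total amount formula: A = P(1 + rt) = P + P·r·t
Interest: I = P × r × t = $35,000.00 × 0.111 × 3 = $11,655.00
A = P + I = $35,000.00 + $11,655.00 = $46,655.00

A = P + I = P(1 + rt) = $46,655.00


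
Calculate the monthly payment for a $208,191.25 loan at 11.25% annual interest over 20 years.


Loan payment formula: PMT = PV × r / (1 − (1 + r)^(−n))
Monthly rate r = 0.1125/12 = 0.009375, n = 240 months
Denominator: 1 − (1 + 0.1125/12)^(−240) = 0.893490
PMT = $208,191.25 × (0.1125/12) / 0.893490
PMT = $2,184.46 per month

PMT = PV × r / (1-(1+r)^(-n)) = $2,184.46/month


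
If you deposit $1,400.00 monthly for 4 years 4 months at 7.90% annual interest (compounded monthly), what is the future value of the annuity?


Future value of an ordinary annuity: FV = PMT × ((1 + r)^n − 1) / r
Monthly rate r = 0.079/12 ≈ 0.00658333, n = 52
FV = $1,400.00 × ((1 + 0.079/12)^52 − 1) / (0.079/12)
FV = $1,400.00 × 61.769709
FV = $86,477.59

FV = PMT × ((1+r)^n - 1)/r = $86,477.59


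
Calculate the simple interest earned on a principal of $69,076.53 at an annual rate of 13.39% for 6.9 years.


Simple interest formula: I = P × r × t
I = $69,076.53 × 0.1339 × 6.9
I = $63,820.50

I = P × r × t = $63,820.50


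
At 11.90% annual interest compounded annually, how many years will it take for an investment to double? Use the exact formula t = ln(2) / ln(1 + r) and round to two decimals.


Doubling condition: (1 + r)^t = 2
Take ln of both sides: t × ln(1 + r) = ln(2)
t = ln(2) / ln(1 + r)
t = 0.693147 / 0.112435
t = 6.16

t = ln(2) / ln(1 + r) = 6.16 years


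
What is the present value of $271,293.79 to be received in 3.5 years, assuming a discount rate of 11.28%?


Present value formula: PV = FV / (1 + r)^t
PV = $271,293.79 / (1 + 0.1128)^3.5
PV = $271,293.79 / 1.4536502
PV = $186,629.35

PV = FV / (1 + r)^t = $186,629.35


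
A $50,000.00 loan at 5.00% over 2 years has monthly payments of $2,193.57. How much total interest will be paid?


Total paid over the life of the loan = PMT × n.
Total paid = $2,193.57 × 24 = $52,645.68
Total interest = total paid − principal = $52,645.68 − $50,000.00 = $2,645.68

Total interest = (PMT × n) - PV = $2,645.68


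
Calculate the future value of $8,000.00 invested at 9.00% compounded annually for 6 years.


Compound interest formula: A = P(1 + r/n)^(nt)
A = $8,000.00 × (1 + 0.09/1)^(1 × 6)
Growth factor: (1 + 0.09/1)^6 = 1.677100
A = $8,000.00 × 1.677100
A = $13,416.80

A = P(1 + r/n)^(nt) = $13,416.80


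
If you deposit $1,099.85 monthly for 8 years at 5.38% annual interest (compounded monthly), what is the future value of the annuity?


Future value of an ordinary annuity: FV = PMT × ((1 + r)^n − 1) / r
Monthly rate r = 0.0538/12 ≈ 0.00448333, n = 96
FV = $1,099.85 × ((1 + 0.0538/12)^96 − 1) / (0.0538/12)
FV = $1,099.85 × 119.641767
FV = $131,588.00

FV = PMT × ((1+r)^n - 1)/r = $131,588.00


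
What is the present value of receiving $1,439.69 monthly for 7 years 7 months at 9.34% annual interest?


Present value of an ordinary annuity: PV = PMT × (1 − (1 + r)^(−n)) / r
Monthly rate r = 0.0934/12 ≈ 0.00778333, n = 91
PV = $1,439.69 × (1 − (1 + 0.0934/12)^(−91)) / (0.0934/12)
PV = $1,439.69 × 65.031102
PV = $93,624.63

PV = PMT × (1-(1+r)^(-n))/r = $93,624.63


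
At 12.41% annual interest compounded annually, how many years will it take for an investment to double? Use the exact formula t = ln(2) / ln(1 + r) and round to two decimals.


Doubling condition: (1 + r)^t = 2
Take ln of both sides: t × ln(1 + r) = ln(2)
t = ln(2) / ln(1 + r)
t = 0.693147 / 0.116983
t = 5.93

t = ln(2) / ln(1 + r) = 5.93 years


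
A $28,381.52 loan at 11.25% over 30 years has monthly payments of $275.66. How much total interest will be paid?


Total paid over the life of the loan = PMT × n.
Total paid = $275.66 × 360 = $99,237.60
Total interest = total paid − principal = $99,237.60 − $28,381.52 = $70,856.08

Total interest = (PMT × n) - PV = $70,856.08


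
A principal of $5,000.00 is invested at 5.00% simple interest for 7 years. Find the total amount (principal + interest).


Total amount formula: A = P(1 + rt) = P + P·r·t
Interest: I = P × r × t = $5,000.00 × 0.05 × 7 = $1,750.00
A = P + I = $5,000.00 + $1,750.00 = $6,750.00

A = P + I = P(1 + rt) = $6,750.00


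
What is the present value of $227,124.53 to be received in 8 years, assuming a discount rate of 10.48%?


Present value formula: PV = FV / (1 + r)^t
PV = $227,124.53 / (1 + 0.1048)^8
PV = $227,124.53 / 2.21957244
PV = $102,328.05

PV = FV / (1 + r)^t = $102,328.05


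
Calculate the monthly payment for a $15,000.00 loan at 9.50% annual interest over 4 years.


Loan payment formula: PMT = PV × r / (1 − (1 + r)^(−n))
Monthly rate r = 0.095/12 ≈ 0.00791667, n = 48 months
Denominator: 1 − (1 + 0.095/12)^(−48) = 0.315115
PMT = $15,000.00 × (0.095/12) / 0.315115
PMT = $376.85 per month

PMT = PV × r / (1-(1+r)^(-n)) = $376.85/month


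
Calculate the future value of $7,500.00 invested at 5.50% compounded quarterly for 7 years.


Compound interest formula: A = P(1 + r/n)^(nt)
A = $7,500.00 × (1 + 0.055/4)^(4 × 7)
Growth factor: (1 + 0.055/4)^28 = 1.465765
A = $7,500.00 × 1.465765
A = $10,993.24

A = P(1 + r/n)^(nt) = $10,993.24


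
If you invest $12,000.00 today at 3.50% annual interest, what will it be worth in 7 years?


Future value formula: FV = PV × (1 + r)^t
FV = $12,000.00 × (1 + 0.035)^7
FV = $12,000.00 × 1.272279
FV = $15,267.35

FV = PV × (1 + r)^t = $15,267.35


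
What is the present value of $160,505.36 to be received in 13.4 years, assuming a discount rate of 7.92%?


Present value formula: PV = FV / (1 + r)^t
PV = $160,505.36 / (1 + 0.0792)^13.4
PV = $160,505.36 / 2.7769365
PV = $57,799.43

PV = FV / (1 + r)^t = $57,799.43


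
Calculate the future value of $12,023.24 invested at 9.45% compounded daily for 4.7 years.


Compound interest formula: A = P(1 + r/n)^(nt)
A = $12,023.24 × (1 + 0.0945/365)^(365 × 4.7)
Growth factor: (1 + 0.0945/365)^1715.5 = 1.559075
A = $12,023.24 × 1.559075
A = $18,745.13

A = P(1 + r/n)^(nt) = $18,745.13


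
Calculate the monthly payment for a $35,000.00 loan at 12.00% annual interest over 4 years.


Loan payment formula: PMT = PV × r / (1 − (1 + r)^(−n))
Monthly rate r = 0.12/12 = 0.01, n = 48 months
Denominator: 1 − (1 + 0.12/12)^(−48) = 0.379740
PMT = $35,000.00 × (0.12/12) / 0.379740
PMT = $921.68 per month

PMT = PV × r / (1-(1+r)^(-n)) = $921.68/month


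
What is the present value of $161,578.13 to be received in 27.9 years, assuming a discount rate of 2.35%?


Present value formula: PV = FV / (1 + r)^t
PV = $161,578.13 / (1 + 0.0235)^27.9
PV = $161,578.13 / 1.9118373
PV = $84,514.58

PV = FV / (1 + r)^t = $84,514.58


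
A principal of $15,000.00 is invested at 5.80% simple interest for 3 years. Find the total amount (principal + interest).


Total amount formula: A = P(1 + rt) = P + P·r·t
Interest: I = P × r × t = $15,000.00 × 0.058 × 3 = $2,610.00
A = P + I = $15,000.00 + $2,610.00 = $17,610.00

A = P + I = P(1 + rt) = $17,610.00


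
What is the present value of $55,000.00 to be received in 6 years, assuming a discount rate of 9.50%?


Present value formula: PV = FV / (1 + r)^t
PV = $55,000.00 / (1 + 0.095)^6
PV = $55,000.00 / 1.7237914
PV = $31,906.41

PV = FV / (1 + r)^t = $31,906.41


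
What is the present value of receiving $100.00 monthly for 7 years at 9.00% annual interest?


Present value of an ordinary annuity: PV = PMT × (1 − (1 + r)^(−n)) / r
Monthly rate r = 0.09/12 = 0.0075, n = 84
PV = $100.00 × (1 − (1 + 0.09/12)^(−84)) / (0.09/12)
PV = $100.00 × 62.153965
PV = $6,215.40

PV = PMT × (1-(1+r)^(-n))/r = $6,215.40


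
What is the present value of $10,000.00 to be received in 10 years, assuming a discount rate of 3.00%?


Present value formula: PV = FV / (1 + r)^t
PV = $10,000.00 / (1 + 0.03)^10
PV = $10,000.00 / 1.343916
PV = $7,440.94

PV = FV / (1 + r)^t = $7,440.94


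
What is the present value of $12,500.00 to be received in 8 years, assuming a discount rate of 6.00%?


Present value formula: PV = FV / (1 + r)^t
PV = $12,500.00 / (1 + 0.06)^8
PV = $12,500.00 / 1.5938481
PV = $7,842.65

PV = FV / (1 + r)^t = $7,842.65


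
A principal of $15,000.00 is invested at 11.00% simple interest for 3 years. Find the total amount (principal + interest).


Total amount formula: A = P(1 + rt) = P + P·r·t
Interest: I = P × r × t = $15,000.00 × 0.11 × 3 = $4,950.00
A = P + I = $15,000.00 + $4,950.00 = $19,950.00

A = P + I = P(1 + rt) = $19,950.00


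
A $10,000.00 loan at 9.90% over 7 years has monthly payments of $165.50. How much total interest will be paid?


Total paid over the life of the loan = PMT × n.
Total paid = $165.50 × 84 = $13,902.00
Total interest = total paid − principal = $13,902.00 − $10,000.00 = $3,902.00

Total interest = (PMT × n) - PV = $3,902.00


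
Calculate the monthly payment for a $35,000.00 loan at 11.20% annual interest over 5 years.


Loan payment formula: PMT = PV × r / (1 − (1 + r)^(−n))
Monthly rate r = 0.112/12 ≈ 0.00933333, n = 60 months
Denominator: 1 − (1 + 0.112/12)^(−60) = 0.427305
PMT = $35,000.00 × (0.112/12) / 0.427305
PMT = $764.48 per month

PMT = PV × r / (1-(1+r)^(-n)) = $764.48/month


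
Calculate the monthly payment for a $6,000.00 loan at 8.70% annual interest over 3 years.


Loan payment formula: PMT = PV × r / (1 − (1 + r)^(−n))
Monthly rate r = 0.087/12 = 0.00725, n = 36 months
Denominator: 1 − (1 + 0.087/12)^(−36) = 0.228993
PMT = $6,000.00 × (0.087/12) / 0.228993
PMT = $189.96 per month

PMT = PV × r / (1-(1+r)^(-n)) = $189.96/month


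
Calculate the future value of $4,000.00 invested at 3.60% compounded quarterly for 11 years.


Compound interest formula: A = P(1 + r/n)^(nt)
A = $4,000.00 × (1 + 0.036/4)^(4 × 11)
Growth factor: (1 + 0.036/4)^44 = 1.483240
A = $4,000.00 × 1.483240
A = $5,932.96

A = P(1 + r/n)^(nt) = $5,932.96


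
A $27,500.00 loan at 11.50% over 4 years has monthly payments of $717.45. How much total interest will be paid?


Total paid over the life of the loan = PMT × n.
Total paid = $717.45 × 48 = $34,437.60
Total interest = total paid − principal = $34,437.60 − $27,500.00 = $6,937.60

Total interest = (PMT × n) - PV = $6,937.60


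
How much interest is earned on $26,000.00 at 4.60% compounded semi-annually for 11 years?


Compound interest earned = final amount − principal.
A = P(1 + r/n)^(nt) = $26,000.00 × (1 + 0.046/2)^(2 × 11) = $42,878.27
Interest = A − P = $42,878.27 − $26,000.00 = $16,878.27

Interest = A - P = $16,878.27


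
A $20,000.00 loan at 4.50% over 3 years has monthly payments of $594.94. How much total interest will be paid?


Total paid over the life of the loan = PMT × n.
Total paid = $594.94 × 36 = $21,417.84
Total interest = total paid − principal = $21,417.84 − $20,000.00 = $1,417.84

Total interest = (PMT × n) - PV = $1,417.84


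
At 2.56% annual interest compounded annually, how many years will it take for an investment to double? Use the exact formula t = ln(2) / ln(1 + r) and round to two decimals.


Doubling condition: (1 + r)^t = 2
Take ln of both sides: t × ln(1 + r) = ln(2)
t = ln(2) / ln(1 + r)
t = 0.693147 / 0.025278
t = 27.42

t = ln(2) / ln(1 + r) = 27.42 years


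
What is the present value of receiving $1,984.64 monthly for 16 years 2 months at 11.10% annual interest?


Present value of an ordinary annuity: PV = PMT × (1 − (1 + r)^(−n)) / r
Monthly rate r = 0.111/12 = 0.00925, n = 194
PV = $1,984.64 × (1 − (1 + 0.111/12)^(−194)) / (0.111/12)
PV = $1,984.64 × 89.990569
PV = $178,598.88

PV = PMT × (1-(1+r)^(-n))/r = $178,598.88


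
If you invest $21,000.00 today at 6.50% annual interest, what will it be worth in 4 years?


Future value formula: FV = PV × (1 + r)^t
FV = $21,000.00 × (1 + 0.065)^4
FV = $21,000.00 × 1.286466
FV = $27,015.79

FV = PV × (1 + r)^t = $27,015.79


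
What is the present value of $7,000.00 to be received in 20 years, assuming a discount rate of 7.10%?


Present value formula: PV = FV / (1 + r)^t
PV = $7,000.00 / (1 + 0.071)^20
PV = $7,000.00 / 3.942661
PV = $1,775.45

PV = FV / (1 + r)^t = $1,775.45


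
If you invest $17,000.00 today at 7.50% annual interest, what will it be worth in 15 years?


Future value formula: FV = PV × (1 + r)^t
FV = $17,000.00 × (1 + 0.075)^15
FV = $17,000.00 × 2.958877
FV = $50,300.91

FV = PV × (1 + r)^t = $50,300.91


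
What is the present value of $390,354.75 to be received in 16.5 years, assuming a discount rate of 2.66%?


Present value formula: PV = FV / (1 + r)^t
PV = $390,354.75 / (1 + 0.0266)^16.5
PV = $390,354.75 / 1.5421293
PV = $253,127.12

PV = FV / (1 + r)^t = $253,127.12


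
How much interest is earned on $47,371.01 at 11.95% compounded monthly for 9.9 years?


Compound interest earned = final amount − principal.
A = P(1 + r/n)^(nt) = $47,371.01 × (1 + 0.1195/12)^(12 × 9.9) = $153,731.67
Interest = A − P = $153,731.67 − $47,371.01 = $106,360.66

Interest = A - P = $106,360.66


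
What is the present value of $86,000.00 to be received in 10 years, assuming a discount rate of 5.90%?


Present value formula: PV = FV / (1 + r)^t
PV = $86,000.00 / (1 + 0.059)^10
PV = $86,000.00 / 1.7740244
PV = $48,477.35

PV = FV / (1 + r)^t = $48,477.35


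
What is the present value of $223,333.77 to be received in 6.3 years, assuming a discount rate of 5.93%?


Present value formula: PV = FV / (1 + r)^t
PV = $223,333.77 / (1 + 0.0593)^6.3
PV = $223,333.77 / 1.4375386
PV = $155,358.45

PV = FV / (1 + r)^t = $155,358.45


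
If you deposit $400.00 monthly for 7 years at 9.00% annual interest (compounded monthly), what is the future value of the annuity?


Future value of an ordinary annuity: FV = PMT × ((1 + r)^n − 1) / r
Monthly rate r = 0.09/12 = 0.0075, n = 84
FV = $400.00 × ((1 + 0.09/12)^84 − 1) / (0.09/12)
FV = $400.00 × 116.426928
FV = $46,570.77

FV = PMT × ((1+r)^n - 1)/r = $46,570.77


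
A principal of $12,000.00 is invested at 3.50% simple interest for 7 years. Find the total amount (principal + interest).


Total amount formula: A = P(1 + rt) = P + P·r·t
Interest: I = P × r × t = $12,000.00 × 0.035 × 7 = $2,940.00
A = P + I = $12,000.00 + $2,940.00 = $14,940.00

A = P + I = P(1 + rt) = $14,940.00


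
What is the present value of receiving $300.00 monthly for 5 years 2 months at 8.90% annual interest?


Present value of an ordinary annuity: PV = PMT × (1 − (1 + r)^(−n)) / r
Monthly rate r = 0.089/12 ≈ 0.00741667, n = 62
PV = $300.00 × (1 − (1 + 0.089/12)^(−62)) / (0.089/12)
PV = $300.00 × 49.555802
PV = $14,866.74

PV = PMT × (1-(1+r)^(-n))/r = $14,866.74


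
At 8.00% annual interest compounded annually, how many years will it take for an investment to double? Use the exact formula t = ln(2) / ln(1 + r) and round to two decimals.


Doubling condition: (1 + r)^t = 2
Take ln of both sides: t × ln(1 + r) = ln(2)
t = ln(2) / ln(1 + r)
t = 0.693147 / 0.076961
t = 9.01

t = ln(2) / ln(1 + r) = 9.01 years


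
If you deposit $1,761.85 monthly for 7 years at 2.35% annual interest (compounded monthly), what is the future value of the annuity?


Future value of an ordinary annuity: FV = PMT × ((1 + r)^n − 1) / r
Monthly rate r = 0.0235/12 ≈ 0.00195833, n = 84
FV = $1,761.85 × ((1 + 0.0235/12)^84 − 1) / (0.0235/12)
FV = $1,761.85 × 91.207128
FV = $160,693.28

FV = PMT × ((1+r)^n - 1)/r = $160,693.28


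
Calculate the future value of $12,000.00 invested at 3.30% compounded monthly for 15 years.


Compound interest formula: A = P(1 + r/n)^(nt)
A = $12,000.00 × (1 + 0.033/12)^(12 × 15)
Growth factor: (1 + 0.033/12)^180 = 1.639384
A = $12,000.00 × 1.639384
A = $19,672.61

A = P(1 + r/n)^(nt) = $19,672.61


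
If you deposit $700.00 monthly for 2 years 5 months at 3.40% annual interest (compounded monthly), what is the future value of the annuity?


Future value of an ordinary annuity: FV = PMT × ((1 + r)^n − 1) / r
Monthly rate r = 0.034/12 ≈ 0.00283333, n = 29
FV = $700.00 × ((1 + 0.034/12)^29 − 1) / (0.034/12)
FV = $700.00 × 30.180215
FV = $21,126.15

FV = PMT × ((1+r)^n - 1)/r = $21,126.15


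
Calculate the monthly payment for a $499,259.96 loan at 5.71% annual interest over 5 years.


Loan payment formula: PMT = PV × r / (1 − (1 + r)^(−n))
Monthly rate r = 0.0571/12 ≈ 0.00475833, n = 60 months
Denominator: 1 − (1 + 0.0571/12)^(−60) = 0.24785255
PMT = $499,259.96 × (0.0571/12) / 0.24785255
PMT = $9,584.91 per month

PMT = PV × r / (1-(1+r)^(-n)) = $9,584.91/month


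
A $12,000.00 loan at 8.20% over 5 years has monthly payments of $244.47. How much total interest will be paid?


Total paid over the life of the loan = PMT × n.
Total paid = $244.47 × 60 = $14,668.20
Total interest = total paid − principal = $14,668.20 − $12,000.00 = $2,668.20

Total interest = (PMT × n) - PV = $2,668.20


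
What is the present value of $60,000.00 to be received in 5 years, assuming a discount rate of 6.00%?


Present value formula: PV = FV / (1 + r)^t
PV = $60,000.00 / (1 + 0.06)^5
PV = $60,000.00 / 1.3382256
PV = $44,835.49

PV = FV / (1 + r)^t = $44,835.49


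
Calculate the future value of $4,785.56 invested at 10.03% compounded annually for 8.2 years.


Compound interest formula: A = P(1 + r/n)^(nt)
A = $4,785.56 × (1 + 0.1003/1)^(1 × 8.2)
Growth factor: (1 + 0.1003/1)^8.2 = 2.189733
A = $4,785.56 × 2.189733
A = $10,479.10

A = P(1 + r/n)^(nt) = $10,479.10


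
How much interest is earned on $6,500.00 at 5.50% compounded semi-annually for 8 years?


Compound interest earned = final amount − principal.
A = P(1 + r/n)^(nt) = $6,500.00 × (1 + 0.055/2)^(2 × 8) = $10,032.81
Interest = A − P = $10,032.81 − $6,500.00 = $3,532.81

Interest = A - P = $3,532.81


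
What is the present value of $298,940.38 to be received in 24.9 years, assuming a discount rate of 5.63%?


Present value formula: PV = FV / (1 + r)^t
PV = $298,940.38 / (1 + 0.0563)^24.9
PV = $298,940.38 / 3.911139
PV = $76,433.07

PV = FV / (1 + r)^t = $76,433.07


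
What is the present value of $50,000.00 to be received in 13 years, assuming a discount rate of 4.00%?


Present value formula: PV = FV / (1 + r)^t
PV = $50,000.00 / (1 + 0.04)^13
PV = $50,000.00 / 1.665074
PV = $30,028.70

PV = FV / (1 + r)^t = $30,028.70


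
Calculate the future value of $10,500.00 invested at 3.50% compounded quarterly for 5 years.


Compound interest formula: A = P(1 + r/n)^(nt)
A = $10,500.00 × (1 + 0.035/4)^(4 × 5)
Growth factor: (1 + 0.035/4)^20 = 1.190340
A = $10,500.00 × 1.190340
A = $12,498.57

A = P(1 + r/n)^(nt) = $12,498.57


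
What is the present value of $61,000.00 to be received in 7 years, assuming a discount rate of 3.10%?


Present value formula: PV = FV / (1 + r)^t
PV = $61,000.00 / (1 + 0.031)^7
PV = $61,000.00 / 1.2382566
PV = $49,262.81

PV = FV / (1 + r)^t = $49,262.81


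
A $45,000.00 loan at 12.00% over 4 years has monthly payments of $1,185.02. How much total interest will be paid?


Total paid over the life of the loan = PMT × n.
Total paid = $1,185.02 × 48 = $56,880.96
Total interest = total paid − principal = $56,880.96 − $45,000.00 = $11,880.96

Total interest = (PMT × n) - PV = $11,880.96


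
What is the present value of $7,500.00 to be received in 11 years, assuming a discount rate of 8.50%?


Present value formula: PV = FV / (1 + r)^t
PV = $7,500.00 / (1 + 0.085)^11
PV = $7,500.00 / 2.453167
PV = $3,057.27

PV = FV / (1 + r)^t = $3,057.27


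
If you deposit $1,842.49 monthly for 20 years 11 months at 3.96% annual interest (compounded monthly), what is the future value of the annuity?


Future value of an ordinary annuity: FV = PMT × ((1 + r)^n − 1) / r
Monthly rate r = 0.0396/12 = 0.0033, n = 251
FV = $1,842.49 × ((1 + 0.0396/12)^251 − 1) / (0.0396/12)
FV = $1,842.49 × 389.788928
FV = $718,182.20

FV = PMT × ((1+r)^n - 1)/r = $718,182.20


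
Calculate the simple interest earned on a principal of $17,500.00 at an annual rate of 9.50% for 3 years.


Simple interest formula: I = P × r × t
I = $17,500.00 × 0.095 × 3
I = $4,987.50

I = P × r × t = $4,987.50


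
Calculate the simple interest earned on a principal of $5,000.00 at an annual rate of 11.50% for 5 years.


Simple interest formula: I = P × r × t
I = $5,000.00 × 0.115 × 5
I = $2,875.00

I = P × r × t = $2,875.00


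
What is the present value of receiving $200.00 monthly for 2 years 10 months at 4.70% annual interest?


Present value of an ordinary annuity: PV = PMT × (1 − (1 + r)^(−n)) / r
Monthly rate r = 0.047/12 ≈ 0.00391667, n = 34
PV = $200.00 × (1 − (1 + 0.047/12)^(−34)) / (0.047/12)
PV = $200.00 × 31.775260
PV = $6,355.05

PV = PMT × (1-(1+r)^(-n))/r = $6,355.05


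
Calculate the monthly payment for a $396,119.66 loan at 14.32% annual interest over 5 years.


Loan payment formula: PMT = PV × r / (1 − (1 + r)^(−n))
Monthly rate r = 0.1432/12 ≈ 0.01193333, n = 60 months
Denominator: 1 − (1 + 0.1432/12)^(−60) = 0.509221
PMT = $396,119.66 × (0.1432/12) / 0.509221
PMT = $9,282.86 per month

PMT = PV × r / (1-(1+r)^(-n)) = $9,282.86/month


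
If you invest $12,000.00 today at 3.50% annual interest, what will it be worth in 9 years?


Future value formula: FV = PV × (1 + r)^t
FV = $12,000.00 × (1 + 0.035)^9
FV = $12,000.00 × 1.3628974
FV = $16,354.77

FV = PV × (1 + r)^t = $16,354.77


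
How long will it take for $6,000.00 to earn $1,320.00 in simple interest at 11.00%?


Rearrange the simple interest formula for t:
I = P × r × t  ⇒  t = I / (P × r)
t = $1,320.00 / ($6,000.00 × 0.11)
t = 2

t = I/(P×r) = 2 years


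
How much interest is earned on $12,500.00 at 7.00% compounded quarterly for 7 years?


Compound interest earned = final amount − principal.
A = P(1 + r/n)^(nt) = $12,500.00 × (1 + 0.07/4)^(4 × 7) = $20,317.66
Interest = A − P = $20,317.66 − $12,500.00 = $7,817.66

Interest = A - P = $7,817.66


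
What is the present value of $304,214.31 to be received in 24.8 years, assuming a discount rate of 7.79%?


Present value formula: PV = FV / (1 + r)^t
PV = $304,214.31 / (1 + 0.0779)^24.8
PV = $304,214.31 / 6.4260796
PV = $47,340.58

PV = FV / (1 + r)^t = $47,340.58


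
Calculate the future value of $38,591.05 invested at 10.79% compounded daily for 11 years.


Compound interest formula: A = P(1 + r/n)^(nt)
A = $38,591.05 × (1 + 0.1079/365)^(365 × 11)
Growth factor: (1 + 0.1079/365)^4015 = 3.2763323
A = $38,591.05 × 3.2763323
A = $126,437.10

A = P(1 + r/n)^(nt) = $126,437.10


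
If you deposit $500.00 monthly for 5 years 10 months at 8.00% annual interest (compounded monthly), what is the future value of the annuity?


Future value of an ordinary annuity: FV = PMT × ((1 + r)^n − 1) / r
Monthly rate r = 0.08/12 ≈ 0.00666667, n = 70
FV = $500.00 × ((1 + 0.08/12)^70 − 1) / (0.08/12)
FV = $500.00 × 88.830306
FV = $44,415.15

FV = PMT × ((1+r)^n - 1)/r = $44,415.15


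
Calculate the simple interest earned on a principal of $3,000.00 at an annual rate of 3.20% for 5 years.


Simple interest formula: I = P × r × t
I = $3,000.00 × 0.032 × 5
I = $480.00

I = P × r × t = $480.00


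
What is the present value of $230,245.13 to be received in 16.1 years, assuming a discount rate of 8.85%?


Present value formula: PV = FV / (1 + r)^t
PV = $230,245.13 / (1 + 0.0885)^16.1
PV = $230,245.13 / 3.9168576
PV = $58,783.13

PV = FV / (1 + r)^t = $58,783.13


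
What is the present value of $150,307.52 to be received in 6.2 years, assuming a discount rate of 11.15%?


Present value formula: PV = FV / (1 + r)^t
PV = $150,307.52 / (1 + 0.1115)^6.2
PV = $150,307.52 / 1.925922
PV = $78,044.45

PV = FV / (1 + r)^t = $78,044.45


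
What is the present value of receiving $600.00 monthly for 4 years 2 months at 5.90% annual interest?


Present value of an ordinary annuity: PV = PMT × (1 − (1 + r)^(−n)) / r
Monthly rate r = 0.059/12 ≈ 0.00491667, n = 50
PV = $600.00 × (1 − (1 + 0.059/12)^(−50)) / (0.059/12)
PV = $600.00 × 44.232451
PV = $26,539.47

PV = PMT × (1-(1+r)^(-n))/r = $26,539.47


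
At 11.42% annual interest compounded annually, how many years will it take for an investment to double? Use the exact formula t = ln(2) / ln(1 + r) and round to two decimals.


Doubling condition: (1 + r)^t = 2
Take ln of both sides: t × ln(1 + r) = ln(2)
t = ln(2) / ln(1 + r)
t = 0.693147 / 0.108137
t = 6.41

t = ln(2) / ln(1 + r) = 6.41 years


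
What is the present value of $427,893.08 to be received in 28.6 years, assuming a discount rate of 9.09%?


Present value formula: PV = FV / (1 + r)^t
PV = $427,893.08 / (1 + 0.0909)^28.6
PV = $427,893.08 / 12.040633
PV = $35,537.42

PV = FV / (1 + r)^t = $35,537.42


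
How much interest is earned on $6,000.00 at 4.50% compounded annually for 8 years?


Compound interest earned = final amount − principal.
A = P(1 + r/n)^(nt) = $6,000.00 × (1 + 0.045/1)^(1 × 8) = $8,532.60
Interest = A − P = $8,532.60 − $6,000.00 = $2,532.60

Interest = A - P = $2,532.60


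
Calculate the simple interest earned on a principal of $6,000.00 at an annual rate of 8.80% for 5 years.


Simple interest formula: I = P × r × t
I = $6,000.00 × 0.088 × 5
I = $2,640.00

I = P × r × t = $2,640.00


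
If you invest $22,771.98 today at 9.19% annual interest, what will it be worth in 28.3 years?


Future value formula: FV = PV × (1 + r)^t
FV = $22,771.98 × (1 + 0.0919)^28.3
FV = $22,771.98 × 12.03857569
FV = $274,142.20

FV = PV × (1 + r)^t = $274,142.20


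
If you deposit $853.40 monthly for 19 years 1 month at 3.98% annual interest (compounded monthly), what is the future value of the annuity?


Future value of an ordinary annuity: FV = PMT × ((1 + r)^n − 1) / r
Monthly rate r = 0.0398/12 ≈ 0.00331667, n = 229
FV = $853.40 × ((1 + 0.0398/12)^229 − 1) / (0.0398/12)
FV = $853.40 × 342.077991
FV = $291,929.36

FV = PMT × ((1+r)^n - 1)/r = $291,929.36


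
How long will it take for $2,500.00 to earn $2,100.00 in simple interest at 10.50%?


Rearrange the simple interest formula for t:
I = P × r × t  ⇒  t = I / (P × r)
t = $2,100.00 / ($2,500.00 × 0.105)
t = 8

t = I/(P×r) = 8 years


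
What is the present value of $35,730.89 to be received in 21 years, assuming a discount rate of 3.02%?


Present value formula: PV = FV / (1 + r)^t
PV = $35,730.89 / (1 + 0.0302)^21
PV = $35,730.89 / 1.867895
PV = $19,128.96

PV = FV / (1 + r)^t = $19,128.96


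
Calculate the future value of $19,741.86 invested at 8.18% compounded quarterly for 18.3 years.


Compound interest formula: A = P(1 + r/n)^(nt)
A = $19,741.86 × (1 + 0.0818/4)^(4 × 18.3)
Growth factor: (1 + 0.0818/4)^73.2 = 4.401033
A = $19,741.86 × 4.401033
A = $86,884.58

A = P(1 + r/n)^(nt) = $86,884.58


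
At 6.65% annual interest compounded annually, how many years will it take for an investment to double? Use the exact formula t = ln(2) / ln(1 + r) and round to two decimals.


Doubling condition: (1 + r)^t = 2
Take ln of both sides: t × ln(1 + r) = ln(2)
t = ln(2) / ln(1 + r)
t = 0.693147 / 0.064382
t = 10.77

t = ln(2) / ln(1 + r) = 10.77 years


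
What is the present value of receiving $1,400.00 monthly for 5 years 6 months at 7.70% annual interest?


Present value of an ordinary annuity: PV = PMT × (1 − (1 + r)^(−n)) / r
Monthly rate r = 0.077/12 ≈ 0.00641667, n = 66
PV = $1,400.00 × (1 − (1 + 0.077/12)^(−66)) / (0.077/12)
PV = $1,400.00 × 53.666865
PV = $75,133.61

PV = PMT × (1-(1+r)^(-n))/r = $75,133.61


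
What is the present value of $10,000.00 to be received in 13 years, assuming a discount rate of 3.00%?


Present value formula: PV = FV / (1 + r)^t
PV = $10,000.00 / (1 + 0.03)^13
PV = $10,000.00 / 1.468534
PV = $6,809.51

PV = FV / (1 + r)^t = $6,809.51


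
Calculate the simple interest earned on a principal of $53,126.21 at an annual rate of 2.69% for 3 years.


Simple interest formula: I = P × r × t
I = $53,126.21 × 0.0269 × 3
I = $4,287.29

I = P × r × t = $4,287.29


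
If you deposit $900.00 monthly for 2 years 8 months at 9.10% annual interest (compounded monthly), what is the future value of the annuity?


Future value of an ordinary annuity: FV = PMT × ((1 + r)^n − 1) / r
Monthly rate r = 0.091/12 ≈ 0.00758333, n = 32
FV = $900.00 × ((1 + 0.091/12)^32 − 1) / (0.091/12)
FV = $900.00 × 36.062939
FV = $32,456.65

FV = PMT × ((1+r)^n - 1)/r = $32,456.65


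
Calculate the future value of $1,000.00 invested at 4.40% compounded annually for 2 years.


Compound interest formula: A = P(1 + r/n)^(nt)
A = $1,000.00 × (1 + 0.044/1)^(1 × 2)
Growth factor: (1 + 0.044/1)^2 = 1.089936
A = $1,000.00 × 1.089936
A = $1,089.94

A = P(1 + r/n)^(nt) = $1,089.94


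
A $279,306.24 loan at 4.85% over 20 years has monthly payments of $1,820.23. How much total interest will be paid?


Total paid over the life of the loan = PMT × n.
Total paid = $1,820.23 × 240 = $436,855.20
Total interest = total paid − principal = $436,855.20 − $279,306.24 = $157,548.96

Total interest = (PMT × n) - PV = $157,548.96


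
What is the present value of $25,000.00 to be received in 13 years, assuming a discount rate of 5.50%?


Present value formula: PV = FV / (1 + r)^t
PV = $25,000.00 / (1 + 0.055)^13
PV = $25,000.00 / 2.005774
PV = $12,464.02

PV = FV / (1 + r)^t = $12,464.02


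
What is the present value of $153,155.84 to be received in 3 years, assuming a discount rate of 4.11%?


Present value formula: PV = FV / (1 + r)^t
PV = $153,155.84 / (1 + 0.0411)^3
PV = $153,155.84 / 1.128437
PV = $135,723.87

PV = FV / (1 + r)^t = $135,723.87


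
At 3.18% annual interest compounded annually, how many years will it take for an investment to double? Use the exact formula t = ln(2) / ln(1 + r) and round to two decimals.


Doubling condition: (1 + r)^t = 2
Take ln of both sides: t × ln(1 + r) = ln(2)
t = ln(2) / ln(1 + r)
t = 0.693147 / 0.031305
t = 22.14

t = ln(2) / ln(1 + r) = 22.14 years


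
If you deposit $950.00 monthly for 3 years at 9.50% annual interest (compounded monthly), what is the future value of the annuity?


Future value of an ordinary annuity: FV = PMT × ((1 + r)^n − 1) / r
Monthly rate r = 0.095/12 ≈ 0.00791667, n = 36
FV = $950.00 × ((1 + 0.095/12)^36 − 1) / (0.095/12)
FV = $950.00 × 41.465760
FV = $39,392.47

FV = PMT × ((1+r)^n - 1)/r = $39,392.47


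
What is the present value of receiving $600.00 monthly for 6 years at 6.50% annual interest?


Present value of an ordinary annuity: PV = PMT × (1 − (1 + r)^(−n)) / r
Monthly rate r = 0.065/12 ≈ 0.00541667, n = 72
PV = $600.00 × (1 − (1 + 0.065/12)^(−72)) / (0.065/12)
PV = $600.00 × 59.488649
PV = $35,693.19

PV = PMT × (1-(1+r)^(-n))/r = $35,693.19


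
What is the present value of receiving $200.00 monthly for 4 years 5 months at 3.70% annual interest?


Present value of an ordinary annuity: PV = PMT × (1 − (1 + r)^(−n)) / r
Monthly rate r = 0.037/12 ≈ 0.00308333, n = 53
PV = $200.00 × (1 − (1 + 0.037/12)^(−53)) / (0.037/12)
PV = $200.00 × 48.826766
PV = $9,765.35

PV = PMT × (1-(1+r)^(-n))/r = $9,765.35


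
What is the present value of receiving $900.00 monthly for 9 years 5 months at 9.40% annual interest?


Present value of an ordinary annuity: PV = PMT × (1 − (1 + r)^(−n)) / r
Monthly rate r = 0.094/12 ≈ 0.00783333, n = 113
PV = $900.00 × (1 − (1 + 0.094/12)^(−113)) / (0.094/12)
PV = $900.00 × 74.799444
PV = $67,319.50

PV = PMT × (1-(1+r)^(-n))/r = $67,319.50


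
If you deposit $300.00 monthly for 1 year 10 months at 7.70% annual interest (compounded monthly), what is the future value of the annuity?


Future value of an ordinary annuity: FV = PMT × ((1 + r)^n − 1) / r
Monthly rate r = 0.077/12 ≈ 0.00641667, n = 22
FV = $300.00 × ((1 + 0.077/12)^22 − 1) / (0.077/12)
FV = $300.00 × 23.547635
FV = $7,064.29

FV = PMT × ((1+r)^n - 1)/r = $7,064.29


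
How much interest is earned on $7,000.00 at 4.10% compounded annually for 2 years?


Compound interest earned = final amount − principal.
A = P(1 + r/n)^(nt) = $7,000.00 × (1 + 0.041/1)^(1 × 2) = $7,585.77
Interest = A − P = $7,585.77 − $7,000.00 = $585.77

Interest = A - P = $585.77


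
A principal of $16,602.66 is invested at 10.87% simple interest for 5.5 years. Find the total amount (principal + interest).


Total amount formula: A = P(1 + rt) = P + P·r·t
Interest: I = P × r × t = $16,602.66 × 0.1087 × 5.5 = $9,925.90
A = P + I = $16,602.66 + $9,925.90 = $26,528.56

A = P + I = P(1 + rt) = $26,528.56


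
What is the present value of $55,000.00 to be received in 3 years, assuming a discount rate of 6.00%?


Present value formula: PV = FV / (1 + r)^t
PV = $55,000.00 / (1 + 0.06)^3
PV = $55,000.00 / 1.191016
PV = $46,179.06

PV = FV / (1 + r)^t = $46,179.06


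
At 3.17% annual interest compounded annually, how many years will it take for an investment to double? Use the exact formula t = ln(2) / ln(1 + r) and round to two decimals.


Doubling condition: (1 + r)^t = 2
Take ln of both sides: t × ln(1 + r) = ln(2)
t = ln(2) / ln(1 + r)
t = 0.693147 / 0.031208
t = 22.21

t = ln(2) / ln(1 + r) = 22.21 years


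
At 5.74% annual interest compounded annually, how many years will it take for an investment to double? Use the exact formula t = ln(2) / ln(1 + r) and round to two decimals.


Doubling condition: (1 + r)^t = 2
Take ln of both sides: t × ln(1 + r) = ln(2)
t = ln(2) / ln(1 + r)
t = 0.693147 / 0.055813
t = 12.42

t = ln(2) / ln(1 + r) = 12.42 years


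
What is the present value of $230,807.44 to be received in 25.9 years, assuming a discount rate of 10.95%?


Present value formula: PV = FV / (1 + r)^t
PV = $230,807.44 / (1 + 0.1095)^25.9
PV = $230,807.44 / 14.750177
PV = $15,647.77

PV = FV / (1 + r)^t = $15,647.77


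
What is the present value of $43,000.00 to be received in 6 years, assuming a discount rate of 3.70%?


Present value formula: PV = FV / (1 + r)^t
PV = $43,000.00 / (1 + 0.037)^6
PV = $43,000.00 / 1.2435766
PV = $34,577.69

PV = FV / (1 + r)^t = $34,577.69


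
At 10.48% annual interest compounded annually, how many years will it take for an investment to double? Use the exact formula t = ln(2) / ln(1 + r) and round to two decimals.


Doubling condition: (1 + r)^t = 2
Take ln of both sides: t × ln(1 + r) = ln(2)
t = ln(2) / ln(1 + r)
t = 0.693147 / 0.099664
t = 6.95

t = ln(2) / ln(1 + r) = 6.95 years


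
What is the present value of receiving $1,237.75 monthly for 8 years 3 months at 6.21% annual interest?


Present value of an ordinary annuity: PV = PMT × (1 − (1 + r)^(−n)) / r
Monthly rate r = 0.0621/12 = 0.005175, n = 99
PV = $1,237.75 × (1 − (1 + 0.0621/12)^(−99)) / (0.0621/12)
PV = $1,237.75 × 77.315356
PV = $95,697.08

PV = PMT × (1-(1+r)^(-n))/r = $95,697.08


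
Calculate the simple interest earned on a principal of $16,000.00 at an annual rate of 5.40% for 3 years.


Simple interest formula: I = P × r × t
I = $16,000.00 × 0.054 × 3
I = $2,592.00

I = P × r × t = $2,592.00


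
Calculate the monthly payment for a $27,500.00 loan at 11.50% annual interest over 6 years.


Loan payment formula: PMT = PV × r / (1 − (1 + r)^(−n))
Monthly rate r = 0.115/12 ≈ 0.00958333, n = 72 months
Denominator: 1 − (1 + 0.115/12)^(−72) = 0.496773
PMT = $27,500.00 × (0.115/12) / 0.496773
PMT = $530.51 per month

PMT = PV × r / (1-(1+r)^(-n)) = $530.51/month


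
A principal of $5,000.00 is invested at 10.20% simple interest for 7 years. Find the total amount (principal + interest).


Total amount formula: A = P(1 + rt) = P + P·r·t
Interest: I = P × r × t = $5,000.00 × 0.102 × 7 = $3,570.00
A = P + I = $5,000.00 + $3,570.00 = $8,570.00

A = P + I = P(1 + rt) = $8,570.00


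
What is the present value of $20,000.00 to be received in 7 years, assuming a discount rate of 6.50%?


Present value formula: PV = FV / (1 + r)^t
PV = $20,000.00 / (1 + 0.065)^7
PV = $20,000.00 / 1.553987
PV = $12,870.12

PV = FV / (1 + r)^t = $12,870.12


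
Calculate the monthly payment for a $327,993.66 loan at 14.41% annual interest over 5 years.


Loan payment formula: PMT = PV × r / (1 − (1 + r)^(−n))
Monthly rate r = 0.1441/12 ≈ 0.01200833, n = 60 months
Denominator: 1 − (1 + 0.1441/12)^(−60) = 0.5113986
PMT = $327,993.66 × (0.1441/12) / 0.5113986
PMT = $7,701.74 per month

PMT = PV × r / (1-(1+r)^(-n)) = $7,701.74/month
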